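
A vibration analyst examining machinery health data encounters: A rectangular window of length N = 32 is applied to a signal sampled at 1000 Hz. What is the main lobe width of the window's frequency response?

For a rectangular window of length N,
the main lobe width in frequency is 2*f_s/N.
= 2*1000/32 = 125/2 Hz
This determines the minimum frequency separation for resolving two sinusoids.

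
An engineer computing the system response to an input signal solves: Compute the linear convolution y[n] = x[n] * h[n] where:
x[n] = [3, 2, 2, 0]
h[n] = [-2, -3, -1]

y[n] = sum_k x[k]*h[n-k]. Output length = len(x) + len(h) - 1 = 4 + 3 - 1 = 6.
y[0] = 3*-2 = -6
y[1] = 2*-2 + 3*-3 = -13
y[2] = 2*-2 + 2*-3 + 3*-1 = -13
y[3] = 0*-2 + 2*-3 + 2*-1 = -8
y[4] = 0*-3 + 2*-1 = -2
y[5] = 0*-1 = 0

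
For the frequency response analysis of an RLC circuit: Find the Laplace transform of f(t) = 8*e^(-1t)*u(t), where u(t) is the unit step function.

Standard Laplace transform pair:
e^(-at)*u(t) <-> 1/(s+a)
With a = 1: L{8*e^(-1t)*u(t)} = 8/(s+1), ROC: Re(s) > -1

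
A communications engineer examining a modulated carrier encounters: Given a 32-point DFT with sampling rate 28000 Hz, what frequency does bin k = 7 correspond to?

The frequency of DFT bin k is: f_k = k * f_s / N
f_7 = 7 * 28000 / 32 = 6125 Hz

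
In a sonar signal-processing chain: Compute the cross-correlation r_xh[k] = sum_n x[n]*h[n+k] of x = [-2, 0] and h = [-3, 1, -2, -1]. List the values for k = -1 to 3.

Both sequences indexed from 0 and zero outside their support.
Lags with overlap: k = -1 to 3.
  r_xh[-1] = x[1]*h[0] = 0
  r_xh[0] = x[0]*h[0] + x[1]*h[1] = 6
  r_xh[1] = x[0]*h[1] + x[1]*h[2] = -2
  r_xh[2] = x[0]*h[2] + x[1]*h[3] = 4
  r_xh[3] = x[0]*h[3] = 2
r_xh = [0, 6, -2, 4, 2] (for k = -1, ..., 3)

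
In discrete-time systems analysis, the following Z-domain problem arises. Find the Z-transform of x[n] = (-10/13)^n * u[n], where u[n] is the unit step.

The Z-transform of a^n * u[n] is z/(z-a) for |z| > |a|.
Here a = -10/13, so X(z) = z/(z - (-10/13)) = 13z/(13z + 10)
ROC: |z| > 10/13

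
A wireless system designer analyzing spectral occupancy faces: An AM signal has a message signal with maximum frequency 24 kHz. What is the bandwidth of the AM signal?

In AM (double-sideband), the bandwidth is twice the message frequency.
BW = 2 * f_m = 2 * 24 kHz = 48 kHz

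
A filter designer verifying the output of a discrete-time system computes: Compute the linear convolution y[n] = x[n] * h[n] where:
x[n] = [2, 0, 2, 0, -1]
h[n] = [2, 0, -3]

y[n] = sum_k x[k]*h[n-k]. Output length = len(x) + len(h) - 1 = 5 + 3 - 1 = 7.
y[0] = 2*2 = 4
y[1] = 0*2 + 2*0 = 0
y[2] = 2*2 + 0*0 + 2*-3 = -2
y[3] = 0*2 + 2*0 + 0*-3 = 0
y[4] = -1*2 + 0*0 + 2*-3 = -8
y[5] = -1*0 + 0*-3 = 0
y[6] = -1*-3 = 3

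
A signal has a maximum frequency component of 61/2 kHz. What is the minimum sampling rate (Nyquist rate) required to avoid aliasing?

By the Nyquist-Shannon sampling theorem,
the minimum sampling rate (Nyquist rate) must be at least 2 * f_max.
Nyquist rate = 2 * 61/2 kHz = 61 kHz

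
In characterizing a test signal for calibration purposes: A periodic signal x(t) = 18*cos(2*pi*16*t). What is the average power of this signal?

Average power of A*cos(wt) is A^2/2.
P = 18^2 / 2 = 324/2 = 162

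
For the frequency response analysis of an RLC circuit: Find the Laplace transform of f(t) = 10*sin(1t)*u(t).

Standard pair: sin(wt)*u(t) <-> w/(s^2+w^2)
With w = 1: L{10*sin(1t)*u(t)} = 10/(s^2+1)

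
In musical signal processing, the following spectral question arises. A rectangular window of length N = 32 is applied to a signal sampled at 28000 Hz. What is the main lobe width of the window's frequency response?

For a rectangular window of length N,
the main lobe width in frequency is 2*f_s/N.
= 2*28000/32 = 1750 Hz
This determines the minimum frequency separation for resolving two sinusoids.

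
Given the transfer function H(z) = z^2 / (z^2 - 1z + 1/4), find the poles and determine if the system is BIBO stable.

Poles are roots of the denominator: z^2 - 1z + 1/4 = 0.
Quadratic formula: z = [-(-1) +/- sqrt((-1)^2 - 4*(1/4))] / 2
Discriminant = 1 - 1 = 0; sqrt = 0.
z = (1 +/- 0) / 2 = 1/2 (repeated root).
|p1| = 1/2, |p2| = 1/2.
For BIBO stability, all poles must lie inside the unit circle (|p| < 1).
System is STABLE since both |p| < 1.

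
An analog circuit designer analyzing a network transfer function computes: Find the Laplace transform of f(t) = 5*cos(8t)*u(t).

Standard pair: cos(wt)*u(t) <-> s/(s^2+w^2)
With w = 8: L{5*cos(8t)*u(t)} = 5s/(s^2+64)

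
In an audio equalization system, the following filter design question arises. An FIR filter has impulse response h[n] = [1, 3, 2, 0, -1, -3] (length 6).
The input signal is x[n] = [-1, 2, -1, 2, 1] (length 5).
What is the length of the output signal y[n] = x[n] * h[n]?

For linear convolution, the output length is:
len(y) = len(x) + len(h) - 1 = 5 + 6 - 1 = 10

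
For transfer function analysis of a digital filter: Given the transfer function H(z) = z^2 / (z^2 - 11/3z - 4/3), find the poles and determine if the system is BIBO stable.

Poles are roots of the denominator: z^2 - 11/3z - 4/3 = 0.
Quadratic formula: z = [-(-11/3) +/- sqrt((-11/3)^2 - 4*(-4/3))] / 2
Discriminant = 121/9 + 16/3 = 169/9; sqrt = 13/3.
z = (11/3 +/- 13/3) / 2 => z = 4 or z = -1/3.
|p1| = 4, |p2| = 1/3.
For BIBO stability, all poles must lie inside the unit circle (|p| < 1).
System is UNSTABLE since at least one |p| >= 1.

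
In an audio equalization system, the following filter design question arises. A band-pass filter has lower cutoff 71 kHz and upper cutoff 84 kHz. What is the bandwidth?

Bandwidth = f_high - f_low
= 84 kHz - 71 kHz = 13 kHz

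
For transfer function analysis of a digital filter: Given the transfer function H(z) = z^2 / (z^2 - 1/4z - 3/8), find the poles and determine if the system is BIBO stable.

Poles are roots of the denominator: z^2 - 1/4z - 3/8 = 0.
Quadratic formula: z = [-(-1/4) +/- sqrt((-1/4)^2 - 4*(-3/8))] / 2
Discriminant = 1/16 + 3/2 = 25/16; sqrt = 5/4.
z = (1/4 +/- 5/4) / 2 => z = 3/4 or z = -1/2.
|p1| = 3/4, |p2| = 1/2.
For BIBO stability, all poles must lie inside the unit circle (|p| < 1).
System is STABLE since both |p| < 1.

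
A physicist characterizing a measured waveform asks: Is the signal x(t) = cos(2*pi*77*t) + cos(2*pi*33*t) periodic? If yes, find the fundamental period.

f1 = 77 Hz, f2 = 33 Hz
Period T1 = 1/77, T2 = 1/33
Ratio T1/T2 = 33/77, which is rational.
The signal is periodic with fundamental period T = 1/GCD(77,33) = 1/11 s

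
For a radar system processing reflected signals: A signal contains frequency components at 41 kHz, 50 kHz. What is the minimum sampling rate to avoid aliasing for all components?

The highest frequency component is f_max = 50 kHz.
Nyquist rate = 2 * f_max = 2 * 50 kHz = 100 kHz.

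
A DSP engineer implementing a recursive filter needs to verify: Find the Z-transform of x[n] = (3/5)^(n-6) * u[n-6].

Time-shifting property: if X(z) = Z{x[n]}, then Z{x[n-d]} = z^(-d) * X(z)
X(z) = z/(z - 3/5) for x[n] = (3/5)^n * u[n]
Z{x[n-6]} = z^(-6) * z/(z - 3/5) = z^(-5)/(z - 3/5)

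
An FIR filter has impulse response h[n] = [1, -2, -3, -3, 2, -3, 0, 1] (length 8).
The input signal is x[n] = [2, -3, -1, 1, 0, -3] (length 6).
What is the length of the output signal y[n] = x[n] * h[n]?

For linear convolution, the output length is:
len(y) = len(x) + len(h) - 1 = 6 + 8 - 1 = 13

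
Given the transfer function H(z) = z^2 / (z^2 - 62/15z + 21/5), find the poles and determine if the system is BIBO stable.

Poles are roots of the denominator: z^2 - 62/15z + 21/5 = 0.
Quadratic formula: z = [-(-62/15) +/- sqrt((-62/15)^2 - 4*(21/5))] / 2
Discriminant = 3844/225 - 84/5 = 64/225; sqrt = 8/15.
z = (62/15 +/- 8/15) / 2 => z = 7/3 or z = 9/5.
|p1| = 9/5, |p2| = 7/3.
For BIBO stability, all poles must lie inside the unit circle (|p| < 1).
System is UNSTABLE since at least one |p| >= 1.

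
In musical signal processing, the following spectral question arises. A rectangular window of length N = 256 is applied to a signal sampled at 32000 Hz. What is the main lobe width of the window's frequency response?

For a rectangular window of length N,
the main lobe width in frequency is 2*f_s/N.
= 2*32000/256 = 250 Hz
This determines the minimum frequency separation for resolving two sinusoids.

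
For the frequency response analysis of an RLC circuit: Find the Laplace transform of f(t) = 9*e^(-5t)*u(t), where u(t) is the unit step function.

Standard Laplace transform pair:
e^(-at)*u(t) <-> 1/(s+a)
With a = 5: L{9*e^(-5t)*u(t)} = 9/(s+5), ROC: Re(s) > -5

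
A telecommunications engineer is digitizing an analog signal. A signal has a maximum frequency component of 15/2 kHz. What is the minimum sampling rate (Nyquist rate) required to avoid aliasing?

By the Nyquist-Shannon sampling theorem,
the minimum sampling rate (Nyquist rate) must be at least 2 * f_max.
Nyquist rate = 2 * 15/2 kHz = 15 kHz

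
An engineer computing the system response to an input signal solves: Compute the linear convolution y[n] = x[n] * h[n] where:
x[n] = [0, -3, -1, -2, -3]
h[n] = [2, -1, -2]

y[n] = sum_k x[k]*h[n-k]. Output length = len(x) + len(h) - 1 = 5 + 3 - 1 = 7.
y[0] = 0*2 = 0
y[1] = -3*2 + 0*-1 = -6
y[2] = -1*2 + -3*-1 + 0*-2 = 1
y[3] = -2*2 + -1*-1 + -3*-2 = 3
y[4] = -3*2 + -2*-1 + -1*-2 = -2
y[5] = -3*-1 + -2*-2 = 7
y[6] = -3*-2 = 6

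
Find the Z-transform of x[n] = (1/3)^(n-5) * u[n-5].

Time-shifting property: if X(z) = Z{x[n]}, then Z{x[n-d]} = z^(-d) * X(z)
X(z) = z/(z - 1/3) for x[n] = (1/3)^n * u[n]
Z{x[n-5]} = z^(-5) * z/(z - 1/3) = z^(-4)/(z - 1/3)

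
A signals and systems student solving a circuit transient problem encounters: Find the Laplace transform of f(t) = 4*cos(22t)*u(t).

Standard pair: cos(wt)*u(t) <-> s/(s^2+w^2)
With w = 22: L{4*cos(22t)*u(t)} = 4s/(s^2+484)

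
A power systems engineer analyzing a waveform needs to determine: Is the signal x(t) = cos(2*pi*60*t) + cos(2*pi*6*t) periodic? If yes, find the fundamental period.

f1 = 60 Hz, f2 = 6 Hz
Period T1 = 1/60, T2 = 1/6
Ratio T1/T2 = 6/60, which is rational.
The signal is periodic with fundamental period T = 1/GCD(60,6) = 1/6 s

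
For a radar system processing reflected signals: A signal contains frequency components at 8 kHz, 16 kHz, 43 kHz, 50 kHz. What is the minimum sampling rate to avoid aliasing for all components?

The highest frequency component is f_max = 50 kHz.
Nyquist rate = 2 * f_max = 2 * 50 kHz = 100 kHz.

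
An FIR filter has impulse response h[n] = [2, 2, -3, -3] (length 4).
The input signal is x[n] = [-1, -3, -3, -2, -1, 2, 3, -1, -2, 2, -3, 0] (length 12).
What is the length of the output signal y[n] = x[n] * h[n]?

For linear convolution, the output length is:
len(y) = len(x) + len(h) - 1 = 12 + 4 - 1 = 15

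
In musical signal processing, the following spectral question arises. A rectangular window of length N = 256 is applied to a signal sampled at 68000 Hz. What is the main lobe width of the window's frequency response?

For a rectangular window of length N,
the main lobe width in frequency is 2*f_s/N.
= 2*68000/256 = 2125/4 Hz
This determines the minimum frequency separation for resolving two sinusoids.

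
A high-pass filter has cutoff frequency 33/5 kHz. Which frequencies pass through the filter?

A high-pass filter passes all frequencies above the cutoff frequency 33/5 kHz and attenuates lower frequencies.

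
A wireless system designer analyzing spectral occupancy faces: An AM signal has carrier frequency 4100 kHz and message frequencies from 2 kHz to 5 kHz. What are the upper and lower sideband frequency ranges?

Upper sideband (USB) = fc + [fm_low, fm_high] = 4100 + [2, 5] = [4102, 4105] kHz
Lower sideband (LSB) = fc - [fm_high, fm_low] = 4100 - [5, 2] = [4095, 4098] kHz
Total occupied spectrum: 4095 kHz to 4105 kHz (plus carrier at 4100 kHz)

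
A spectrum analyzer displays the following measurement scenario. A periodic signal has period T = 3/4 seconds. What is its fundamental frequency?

The fundamental frequency is the reciprocal of the period.
f = 1/T = 1/(3/4) = 4/3 Hz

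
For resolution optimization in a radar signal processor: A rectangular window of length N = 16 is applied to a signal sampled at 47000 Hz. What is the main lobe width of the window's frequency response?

For a rectangular window of length N,
the main lobe width in frequency is 2*f_s/N.
= 2*47000/16 = 5875 Hz
This determines the minimum frequency separation for resolving two sinusoids.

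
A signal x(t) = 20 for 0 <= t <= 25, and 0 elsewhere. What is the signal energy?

Energy = integral of |x(t)|^2 dt over the signal duration
= 20^2 * 25 = 400 * 25 = 10000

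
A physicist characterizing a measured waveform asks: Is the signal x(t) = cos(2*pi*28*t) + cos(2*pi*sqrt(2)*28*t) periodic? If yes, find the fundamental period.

f1 = 28 Hz, f2 = 28*sqrt(2) Hz
Ratio f2/f1 = sqrt(2), which is irrational.
Since the frequency ratio is irrational, no common period exists.
The signal is not periodic.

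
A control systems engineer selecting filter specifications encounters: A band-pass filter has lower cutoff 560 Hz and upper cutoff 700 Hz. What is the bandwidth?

Bandwidth = f_high - f_low
= 700 Hz - 560 Hz = 140 Hz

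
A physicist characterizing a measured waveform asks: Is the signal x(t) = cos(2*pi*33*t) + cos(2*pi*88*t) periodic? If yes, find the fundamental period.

f1 = 33 Hz, f2 = 88 Hz
Period T1 = 1/33, T2 = 1/88
Ratio T1/T2 = 88/33, which is rational.
The signal is periodic with fundamental period T = 1/GCD(33,88) = 1/11 s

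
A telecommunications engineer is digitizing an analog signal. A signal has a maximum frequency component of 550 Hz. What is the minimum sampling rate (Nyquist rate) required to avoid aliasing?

By the Nyquist-Shannon sampling theorem,
the minimum sampling rate (Nyquist rate) must be at least 2 * f_max.
Nyquist rate = 2 * 550 Hz = 1100 Hz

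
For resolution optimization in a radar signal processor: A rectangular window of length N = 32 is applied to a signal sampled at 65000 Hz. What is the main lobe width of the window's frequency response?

For a rectangular window of length N,
the main lobe width in frequency is 2*f_s/N.
= 2*65000/32 = 8125/2 Hz
This determines the minimum frequency separation for resolving two sinusoids.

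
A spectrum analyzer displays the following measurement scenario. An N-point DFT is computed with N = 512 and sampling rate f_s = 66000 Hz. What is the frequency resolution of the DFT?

DFT frequency resolution = f_s / N
= 66000 / 512 = 4125/32 Hz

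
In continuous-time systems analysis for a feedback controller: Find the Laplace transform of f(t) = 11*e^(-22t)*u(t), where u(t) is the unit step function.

Standard Laplace transform pair:
e^(-at)*u(t) <-> 1/(s+a)
With a = 22: L{11*e^(-22t)*u(t)} = 11/(s+22), ROC: Re(s) > -22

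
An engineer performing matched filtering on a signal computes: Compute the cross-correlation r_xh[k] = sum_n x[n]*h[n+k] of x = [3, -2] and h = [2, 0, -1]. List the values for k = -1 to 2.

Both sequences indexed from 0 and zero outside their support.
Lags with overlap: k = -1 to 2.
  r_xh[-1] = x[1]*h[0] = -4
  r_xh[0] = x[0]*h[0] + x[1]*h[1] = 6
  r_xh[1] = x[0]*h[1] + x[1]*h[2] = 2
  r_xh[2] = x[0]*h[2] = -3
r_xh = [-4, 6, 2, -3] (for k = -1, ..., 2)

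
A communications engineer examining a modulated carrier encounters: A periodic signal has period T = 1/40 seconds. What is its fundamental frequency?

The fundamental frequency is the reciprocal of the period.
f = 1/T = 1/(1/40) = 40 Hz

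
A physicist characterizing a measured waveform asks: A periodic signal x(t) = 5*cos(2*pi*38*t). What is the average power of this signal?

Average power of A*cos(wt) is A^2/2.
P = 5^2 / 2 = 25/2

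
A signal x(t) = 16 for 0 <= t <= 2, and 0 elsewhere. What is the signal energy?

Energy = integral of |x(t)|^2 dt over the signal duration
= 16^2 * 2 = 256 * 2 = 512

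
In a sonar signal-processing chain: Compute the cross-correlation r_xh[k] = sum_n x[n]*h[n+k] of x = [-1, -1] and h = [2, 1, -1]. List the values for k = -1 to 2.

Both sequences indexed from 0 and zero outside their support.
Lags with overlap: k = -1 to 2.
  r_xh[-1] = x[1]*h[0] = -2
  r_xh[0] = x[0]*h[0] + x[1]*h[1] = -3
  r_xh[1] = x[0]*h[1] + x[1]*h[2] = 0
  r_xh[2] = x[0]*h[2] = 1
r_xh = [-2, -3, 0, 1] (for k = -1, ..., 2)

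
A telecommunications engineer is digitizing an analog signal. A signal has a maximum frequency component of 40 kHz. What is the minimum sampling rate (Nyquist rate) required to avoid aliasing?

By the Nyquist-Shannon sampling theorem,
the minimum sampling rate (Nyquist rate) must be at least 2 * f_max.
Nyquist rate = 2 * 40 kHz = 80 kHz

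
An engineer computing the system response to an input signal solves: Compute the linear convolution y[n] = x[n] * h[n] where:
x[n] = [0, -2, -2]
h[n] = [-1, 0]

y[n] = sum_k x[k]*h[n-k]. Output length = len(x) + len(h) - 1 = 3 + 2 - 1 = 4.
y[0] = 0*-1 = 0
y[1] = -2*-1 + 0*0 = 2
y[2] = -2*-1 + -2*0 = 2
y[3] = -2*0 = 0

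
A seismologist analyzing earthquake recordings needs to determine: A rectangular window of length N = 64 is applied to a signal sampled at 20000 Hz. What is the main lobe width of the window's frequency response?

For a rectangular window of length N,
the main lobe width in frequency is 2*f_s/N.
= 2*20000/64 = 625 Hz
This determines the minimum frequency separation for resolving two sinusoids.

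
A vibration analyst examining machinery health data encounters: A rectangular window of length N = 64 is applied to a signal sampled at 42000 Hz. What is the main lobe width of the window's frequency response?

For a rectangular window of length N,
the main lobe width in frequency is 2*f_s/N.
= 2*42000/64 = 2625/2 Hz
This determines the minimum frequency separation for resolving two sinusoids.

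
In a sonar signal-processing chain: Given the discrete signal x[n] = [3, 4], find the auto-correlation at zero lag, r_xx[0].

The auto-correlation at zero lag r_xx[0] equals the signal energy.
r_xx[0] = sum of x[n]^2 = 3^2 + 4^2
= 9 + 16 = 25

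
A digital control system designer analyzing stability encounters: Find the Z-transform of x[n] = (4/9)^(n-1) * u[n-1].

Time-shifting property: if X(z) = Z{x[n]}, then Z{x[n-d]} = z^(-d) * X(z)
X(z) = z/(z - 4/9) for x[n] = (4/9)^n * u[n]
Z{x[n-1]} = z^(-1) * z/(z - 4/9) = 1/(z - 4/9)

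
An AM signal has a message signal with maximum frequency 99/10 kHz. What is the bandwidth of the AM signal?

In AM (double-sideband), the bandwidth is twice the message frequency.
BW = 2 * f_m = 2 * 99/10 kHz = 99/5 kHz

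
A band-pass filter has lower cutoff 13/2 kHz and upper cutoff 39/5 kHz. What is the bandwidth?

Bandwidth = f_high - f_low
= 39/5 kHz - 13/2 kHz = 13/10 kHz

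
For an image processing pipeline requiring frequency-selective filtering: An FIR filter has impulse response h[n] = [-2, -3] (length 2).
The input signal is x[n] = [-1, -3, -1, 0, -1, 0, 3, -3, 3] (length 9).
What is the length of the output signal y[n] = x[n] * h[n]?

For linear convolution, the output length is:
len(y) = len(x) + len(h) - 1 = 9 + 2 - 1 = 10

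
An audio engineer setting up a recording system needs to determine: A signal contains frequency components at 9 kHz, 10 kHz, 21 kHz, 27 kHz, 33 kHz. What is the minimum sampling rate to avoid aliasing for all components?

The highest frequency component is f_max = 33 kHz.
Nyquist rate = 2 * f_max = 2 * 33 kHz = 66 kHz.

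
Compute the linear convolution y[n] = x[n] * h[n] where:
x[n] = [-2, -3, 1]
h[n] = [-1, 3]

y[n] = sum_k x[k]*h[n-k]. Output length = len(x) + len(h) - 1 = 3 + 2 - 1 = 4.
y[0] = -2*-1 = 2
y[1] = -3*-1 + -2*3 = -3
y[2] = 1*-1 + -3*3 = -10
y[3] = 1*3 = 3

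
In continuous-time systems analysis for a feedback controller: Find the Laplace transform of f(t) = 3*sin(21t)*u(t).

Standard pair: sin(wt)*u(t) <-> w/(s^2+w^2)
With w = 21: L{3*sin(21t)*u(t)} = 63/(s^2+441)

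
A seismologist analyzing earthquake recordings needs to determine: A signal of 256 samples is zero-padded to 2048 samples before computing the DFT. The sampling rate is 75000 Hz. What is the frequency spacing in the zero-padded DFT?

Original DFT: N = 256, resolution = f_s/N = 75000/256 = 9375/32 Hz
Zero-padded DFT: N = 2048, resolution = f_s/N = 75000/2048 = 9375/256 Hz
Zero-padding interpolates the spectrum (finer frequency grid)
but does NOT improve the true spectral resolution (ability to resolve close frequencies).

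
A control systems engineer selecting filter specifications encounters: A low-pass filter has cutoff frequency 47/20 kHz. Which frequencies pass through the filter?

A low-pass filter passes all frequencies below the cutoff frequency 47/20 kHz and attenuates higher frequencies.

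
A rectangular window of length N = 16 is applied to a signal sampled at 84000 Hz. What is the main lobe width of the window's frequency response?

For a rectangular window of length N,
the main lobe width in frequency is 2*f_s/N.
= 2*84000/16 = 10500 Hz
This determines the minimum frequency separation for resolving two sinusoids.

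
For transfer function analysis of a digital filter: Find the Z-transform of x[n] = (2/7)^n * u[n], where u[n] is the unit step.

The Z-transform of a^n * u[n] is z/(z-a) for |z| > |a|.
Here a = 2/7, so X(z) = z/(z - (2/7)) = 7z/(7z - 2)
ROC: |z| > 2/7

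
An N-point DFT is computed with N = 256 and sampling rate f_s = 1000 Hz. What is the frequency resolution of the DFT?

DFT frequency resolution = f_s / N
= 1000 / 256 = 125/32 Hz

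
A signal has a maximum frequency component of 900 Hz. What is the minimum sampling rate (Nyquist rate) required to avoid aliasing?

By the Nyquist-Shannon sampling theorem,
the minimum sampling rate (Nyquist rate) must be at least 2 * f_max.
Nyquist rate = 2 * 900 Hz = 1800 Hz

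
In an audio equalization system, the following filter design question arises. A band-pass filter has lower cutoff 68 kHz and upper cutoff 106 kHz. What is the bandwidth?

Bandwidth = f_high - f_low
= 106 kHz - 68 kHz = 38 kHz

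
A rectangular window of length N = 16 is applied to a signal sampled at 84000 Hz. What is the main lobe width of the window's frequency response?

For a rectangular window of length N,
the main lobe width in frequency is 2*f_s/N.
= 2*84000/16 = 10500 Hz
This determines the minimum frequency separation for resolving two sinusoids.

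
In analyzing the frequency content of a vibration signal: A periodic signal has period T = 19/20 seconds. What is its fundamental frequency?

The fundamental frequency is the reciprocal of the period.
f = 1/T = 1/(19/20) = 20/19 Hz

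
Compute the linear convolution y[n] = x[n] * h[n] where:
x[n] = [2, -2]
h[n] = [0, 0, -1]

y[n] = sum_k x[k]*h[n-k]. Output length = len(x) + len(h) - 1 = 2 + 3 - 1 = 4.
y[0] = 2*0 = 0
y[1] = -2*0 + 2*0 = 0
y[2] = -2*0 + 2*-1 = -2
y[3] = -2*-1 = 2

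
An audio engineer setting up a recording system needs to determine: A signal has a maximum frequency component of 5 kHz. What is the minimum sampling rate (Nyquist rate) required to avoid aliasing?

By the Nyquist-Shannon sampling theorem,
the minimum sampling rate (Nyquist rate) must be at least 2 * f_max.
Nyquist rate = 2 * 5 kHz = 10 kHz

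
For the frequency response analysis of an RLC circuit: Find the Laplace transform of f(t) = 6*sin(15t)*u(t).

Standard pair: sin(wt)*u(t) <-> w/(s^2+w^2)
With w = 15: L{6*sin(15t)*u(t)} = 90/(s^2+225)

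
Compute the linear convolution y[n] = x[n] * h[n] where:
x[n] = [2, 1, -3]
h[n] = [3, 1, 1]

y[n] = sum_k x[k]*h[n-k]. Output length = len(x) + len(h) - 1 = 3 + 3 - 1 = 5.
y[0] = 2*3 = 6
y[1] = 1*3 + 2*1 = 5
y[2] = -3*3 + 1*1 + 2*1 = -6
y[3] = -3*1 + 1*1 = -2
y[4] = -3*1 = -3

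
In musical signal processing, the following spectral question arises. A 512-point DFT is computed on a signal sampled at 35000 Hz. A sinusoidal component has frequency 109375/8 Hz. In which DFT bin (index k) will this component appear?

DFT frequency resolution = f_s/N = 35000/512 = 4375/64 Hz
Bin index k = f_signal / resolution = 109375/8 / 4375/64 = 200
The signal frequency 109375/8 Hz falls in DFT bin k = 200.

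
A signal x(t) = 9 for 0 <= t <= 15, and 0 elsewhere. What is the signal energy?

Energy = integral of |x(t)|^2 dt over the signal duration
= 9^2 * 15 = 81 * 15 = 1215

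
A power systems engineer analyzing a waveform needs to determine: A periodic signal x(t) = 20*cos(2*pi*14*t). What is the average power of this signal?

Average power of A*cos(wt) is A^2/2.
P = 20^2 / 2 = 400/2 = 200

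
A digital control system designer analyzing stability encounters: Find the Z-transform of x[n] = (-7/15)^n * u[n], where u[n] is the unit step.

The Z-transform of a^n * u[n] is z/(z-a) for |z| > |a|.
Here a = -7/15, so X(z) = z/(z - (-7/15)) = 15z/(15z + 7)
ROC: |z| > 7/15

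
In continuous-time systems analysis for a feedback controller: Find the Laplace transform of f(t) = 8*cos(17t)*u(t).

Standard pair: cos(wt)*u(t) <-> s/(s^2+w^2)
With w = 17: L{8*cos(17t)*u(t)} = 8s/(s^2+289)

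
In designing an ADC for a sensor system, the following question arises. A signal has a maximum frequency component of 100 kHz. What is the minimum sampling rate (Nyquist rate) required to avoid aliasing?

By the Nyquist-Shannon sampling theorem,
the minimum sampling rate (Nyquist rate) must be at least 2 * f_max.
Nyquist rate = 2 * 100 kHz = 200 kHz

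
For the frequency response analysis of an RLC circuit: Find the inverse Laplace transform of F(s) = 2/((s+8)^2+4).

Standard pair: w/((s+a)^2+w^2) <-> e^(-at)*sin(wt)*u(t)
With a=8, w=2: f(t) = e^(-8t)*sin(2t)*u(t)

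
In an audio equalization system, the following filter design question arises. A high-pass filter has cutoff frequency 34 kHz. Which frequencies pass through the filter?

A high-pass filter passes all frequencies above the cutoff frequency 34 kHz and attenuates lower frequencies.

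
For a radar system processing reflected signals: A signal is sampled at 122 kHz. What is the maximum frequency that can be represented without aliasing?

The maximum frequency that can be represented without aliasing
is the Nyquist frequency: f_max = f_s / 2 = 122 kHz / 2 = 61 kHz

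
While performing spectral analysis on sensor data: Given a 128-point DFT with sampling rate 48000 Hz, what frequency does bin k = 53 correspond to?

The frequency of DFT bin k is: f_k = k * f_s / N
f_53 = 53 * 48000 / 128 = 19875 Hz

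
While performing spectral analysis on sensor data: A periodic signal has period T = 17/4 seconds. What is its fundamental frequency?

The fundamental frequency is the reciprocal of the period.
f = 1/T = 1/(17/4) = 4/17 Hz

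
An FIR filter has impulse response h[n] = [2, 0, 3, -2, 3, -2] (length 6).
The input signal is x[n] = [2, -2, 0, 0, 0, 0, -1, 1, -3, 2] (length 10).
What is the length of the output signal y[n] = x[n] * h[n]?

For linear convolution, the output length is:
len(y) = len(x) + len(h) - 1 = 10 + 6 - 1 = 15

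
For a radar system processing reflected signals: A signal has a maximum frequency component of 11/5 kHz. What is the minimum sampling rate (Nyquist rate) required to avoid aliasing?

By the Nyquist-Shannon sampling theorem,
the minimum sampling rate (Nyquist rate) must be at least 2 * f_max.
Nyquist rate = 2 * 11/5 kHz = 22/5 kHz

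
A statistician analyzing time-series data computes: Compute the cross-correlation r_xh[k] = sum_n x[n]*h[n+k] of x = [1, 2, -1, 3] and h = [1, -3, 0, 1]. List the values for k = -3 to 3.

Both sequences indexed from 0 and zero outside their support.
Lags with overlap: k = -3 to 3.
  r_xh[-3] = x[3]*h[0] = 3
  r_xh[-2] = x[2]*h[0] + x[3]*h[1] = -10
  r_xh[-1] = x[1]*h[0] + x[2]*h[1] + x[3]*h[2] = 5
  r_xh[0] = x[0]*h[0] + x[1]*h[1] + x[2]*h[2] + x[3]*h[3] = -2
  r_xh[1] = x[0]*h[1] + x[1]*h[2] + x[2]*h[3] = -4
  r_xh[2] = x[0]*h[2] + x[1]*h[3] = 2
  r_xh[3] = x[0]*h[3] = 1
r_xh = [3, -10, 5, -2, -4, 2, 1] (for k = -3, ..., 3)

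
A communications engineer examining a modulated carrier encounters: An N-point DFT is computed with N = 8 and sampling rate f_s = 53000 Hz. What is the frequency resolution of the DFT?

DFT frequency resolution = f_s / N
= 53000 / 8 = 6625 Hz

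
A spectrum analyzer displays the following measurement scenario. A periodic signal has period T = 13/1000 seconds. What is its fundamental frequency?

The fundamental frequency is the reciprocal of the period.
f = 1/T = 1/(13/1000) = 1000/13 Hz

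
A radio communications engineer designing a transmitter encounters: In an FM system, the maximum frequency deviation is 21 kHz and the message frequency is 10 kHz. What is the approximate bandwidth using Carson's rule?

Carson's rule: BW = 2*(delta_f + f_m)
= 2*(21 + 10) kHz = 62 kHz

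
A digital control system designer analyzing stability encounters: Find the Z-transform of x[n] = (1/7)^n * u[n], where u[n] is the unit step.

The Z-transform of a^n * u[n] is z/(z-a) for |z| > |a|.
Here a = 1/7, so X(z) = z/(z - (1/7)) = 7z/(7z - 1)
ROC: |z| > 1/7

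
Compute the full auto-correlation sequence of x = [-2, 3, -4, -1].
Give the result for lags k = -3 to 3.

r_xx[k] = sum_m x[m]*x[m+k], indexed from 0, for k = -3 to 3:
  r_xx[-3] = x[3]*x[0] = 2
  r_xx[-2] = x[2]*x[0] + x[3]*x[1] = 5
  r_xx[-1] = x[1]*x[0] + x[2]*x[1] + x[3]*x[2] = -14
  r_xx[0] = x[0]*x[0] + x[1]*x[1] + x[2]*x[2] + x[3]*x[3] = 30
  r_xx[1] = x[0]*x[1] + x[1]*x[2] + x[2]*x[3] = -14
  r_xx[2] = x[0]*x[2] + x[1]*x[3] = 5
  r_xx[3] = x[0]*x[3] = 2
r_xx = [2, 5, -14, 30, -14, 5, 2]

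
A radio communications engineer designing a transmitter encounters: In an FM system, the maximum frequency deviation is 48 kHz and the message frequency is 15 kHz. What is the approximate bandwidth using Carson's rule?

Carson's rule: BW = 2*(delta_f + f_m)
= 2*(48 + 15) kHz = 126 kHz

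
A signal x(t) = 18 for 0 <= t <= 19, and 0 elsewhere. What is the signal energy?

Energy = integral of |x(t)|^2 dt over the signal duration
= 18^2 * 19 = 324 * 19 = 6156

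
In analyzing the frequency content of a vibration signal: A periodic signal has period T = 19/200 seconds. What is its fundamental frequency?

The fundamental frequency is the reciprocal of the period.
f = 1/T = 1/(19/200) = 200/19 Hz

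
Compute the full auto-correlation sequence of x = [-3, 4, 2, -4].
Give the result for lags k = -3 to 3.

r_xx[k] = sum_m x[m]*x[m+k], indexed from 0, for k = -3 to 3:
  r_xx[-3] = x[3]*x[0] = 12
  r_xx[-2] = x[2]*x[0] + x[3]*x[1] = -22
  r_xx[-1] = x[1]*x[0] + x[2]*x[1] + x[3]*x[2] = -12
  r_xx[0] = x[0]*x[0] + x[1]*x[1] + x[2]*x[2] + x[3]*x[3] = 45
  r_xx[1] = x[0]*x[1] + x[1]*x[2] + x[2]*x[3] = -12
  r_xx[2] = x[0]*x[2] + x[1]*x[3] = -22
  r_xx[3] = x[0]*x[3] = 12
r_xx = [12, -22, -12, 45, -12, -22, 12]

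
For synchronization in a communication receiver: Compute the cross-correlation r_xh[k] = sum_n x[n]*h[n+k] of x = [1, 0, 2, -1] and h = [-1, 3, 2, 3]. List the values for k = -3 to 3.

Both sequences indexed from 0 and zero outside their support.
Lags with overlap: k = -3 to 3.
  r_xh[-3] = x[3]*h[0] = 1
  r_xh[-2] = x[2]*h[0] + x[3]*h[1] = -5
  r_xh[-1] = x[1]*h[0] + x[2]*h[1] + x[3]*h[2] = 4
  r_xh[0] = x[0]*h[0] + x[1]*h[1] + x[2]*h[2] + x[3]*h[3] = 0
  r_xh[1] = x[0]*h[1] + x[1]*h[2] + x[2]*h[3] = 9
  r_xh[2] = x[0]*h[2] + x[1]*h[3] = 2
  r_xh[3] = x[0]*h[3] = 3
r_xh = [1, -5, 4, 0, 9, 2, 3] (for k = -3, ..., 3)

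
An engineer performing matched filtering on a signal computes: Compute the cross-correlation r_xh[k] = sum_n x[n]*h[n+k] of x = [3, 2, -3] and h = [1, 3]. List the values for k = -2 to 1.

Both sequences indexed from 0 and zero outside their support.
Lags with overlap: k = -2 to 1.
  r_xh[-2] = x[2]*h[0] = -3
  r_xh[-1] = x[1]*h[0] + x[2]*h[1] = -7
  r_xh[0] = x[0]*h[0] + x[1]*h[1] = 9
  r_xh[1] = x[0]*h[1] = 9
r_xh = [-3, -7, 9, 9] (for k = -2, ..., 1)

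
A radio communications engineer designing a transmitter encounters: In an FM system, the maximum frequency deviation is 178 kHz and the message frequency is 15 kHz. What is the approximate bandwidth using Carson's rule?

Carson's rule: BW = 2*(delta_f + f_m)
= 2*(178 + 15) kHz = 386 kHz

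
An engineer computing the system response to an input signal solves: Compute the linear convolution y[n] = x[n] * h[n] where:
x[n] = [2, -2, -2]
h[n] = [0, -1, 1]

y[n] = sum_k x[k]*h[n-k]. Output length = len(x) + len(h) - 1 = 3 + 3 - 1 = 5.
y[0] = 2*0 = 0
y[1] = -2*0 + 2*-1 = -2
y[2] = -2*0 + -2*-1 + 2*1 = 4
y[3] = -2*-1 + -2*1 = 0
y[4] = -2*1 = -2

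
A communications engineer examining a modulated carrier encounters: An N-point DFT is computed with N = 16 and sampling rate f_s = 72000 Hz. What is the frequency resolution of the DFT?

DFT frequency resolution = f_s / N
= 72000 / 16 = 4500 Hz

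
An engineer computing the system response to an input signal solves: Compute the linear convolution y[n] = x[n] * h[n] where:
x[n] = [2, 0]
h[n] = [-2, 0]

y[n] = sum_k x[k]*h[n-k]. Output length = len(x) + len(h) - 1 = 2 + 2 - 1 = 3.
y[0] = 2*-2 = -4
y[1] = 0*-2 + 2*0 = 0
y[2] = 0*0 = 0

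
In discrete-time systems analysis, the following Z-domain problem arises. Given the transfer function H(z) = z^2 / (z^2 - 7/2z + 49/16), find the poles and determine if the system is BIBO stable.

Poles are roots of the denominator: z^2 - 7/2z + 49/16 = 0.
Quadratic formula: z = [-(-7/2) +/- sqrt((-7/2)^2 - 4*(49/16))] / 2
Discriminant = 49/4 - 49/4 = 0; sqrt = 0.
z = (7/2 +/- 0) / 2 = 7/4 (repeated root).
|p1| = 7/4, |p2| = 7/4.
For BIBO stability, all poles must lie inside the unit circle (|p| < 1).
System is UNSTABLE since at least one |p| >= 1.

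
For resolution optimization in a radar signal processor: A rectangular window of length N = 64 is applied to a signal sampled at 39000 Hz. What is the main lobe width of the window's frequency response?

For a rectangular window of length N,
the main lobe width in frequency is 2*f_s/N.
= 2*39000/64 = 4875/4 Hz
This determines the minimum frequency separation for resolving two sinusoids.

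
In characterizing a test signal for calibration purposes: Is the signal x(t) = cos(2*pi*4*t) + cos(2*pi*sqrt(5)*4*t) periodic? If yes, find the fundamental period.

f1 = 4 Hz, f2 = 4*sqrt(5) Hz
Ratio f2/f1 = sqrt(5), which is irrational.
Since the frequency ratio is irrational, no common period exists.
The signal is not periodic.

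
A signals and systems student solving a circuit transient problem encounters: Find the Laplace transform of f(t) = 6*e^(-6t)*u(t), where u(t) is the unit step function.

Standard Laplace transform pair:
e^(-at)*u(t) <-> 1/(s+a)
With a = 6: L{6*e^(-6t)*u(t)} = 6/(s+6), ROC: Re(s) > -6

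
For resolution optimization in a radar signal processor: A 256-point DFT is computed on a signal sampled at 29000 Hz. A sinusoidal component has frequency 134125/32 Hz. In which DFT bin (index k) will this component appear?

DFT frequency resolution = f_s/N = 29000/256 = 3625/32 Hz
Bin index k = f_signal / resolution = 134125/32 / 3625/32 = 37
The signal frequency 134125/32 Hz falls in DFT bin k = 37.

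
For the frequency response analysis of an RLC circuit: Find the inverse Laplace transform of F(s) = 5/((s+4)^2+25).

Standard pair: w/((s+a)^2+w^2) <-> e^(-at)*sin(wt)*u(t)
With a=4, w=5: f(t) = e^(-4t)*sin(5t)*u(t)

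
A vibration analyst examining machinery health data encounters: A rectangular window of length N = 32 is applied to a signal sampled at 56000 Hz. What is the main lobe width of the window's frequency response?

For a rectangular window of length N,
the main lobe width in frequency is 2*f_s/N.
= 2*56000/32 = 3500 Hz
This determines the minimum frequency separation for resolving two sinusoids.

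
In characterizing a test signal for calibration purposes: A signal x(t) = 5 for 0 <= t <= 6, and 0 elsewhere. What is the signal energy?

Energy = integral of |x(t)|^2 dt over the signal duration
= 5^2 * 6 = 25 * 6 = 150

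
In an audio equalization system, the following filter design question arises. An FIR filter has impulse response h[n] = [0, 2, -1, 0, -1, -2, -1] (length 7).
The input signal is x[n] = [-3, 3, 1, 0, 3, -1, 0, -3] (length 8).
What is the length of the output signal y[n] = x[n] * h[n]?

For linear convolution, the output length is:
len(y) = len(x) + len(h) - 1 = 8 + 7 - 1 = 14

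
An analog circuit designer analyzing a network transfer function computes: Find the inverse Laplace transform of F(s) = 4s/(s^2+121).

Standard pair: s/(s^2+w^2) <-> cos(wt)*u(t)
With k=4, w=11: f(t) = 4*cos(11t)*u(t)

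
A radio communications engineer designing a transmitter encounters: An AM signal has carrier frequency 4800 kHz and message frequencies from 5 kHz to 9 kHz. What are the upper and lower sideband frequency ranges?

Upper sideband (USB) = fc + [fm_low, fm_high] = 4800 + [5, 9] = [4805, 4809] kHz
Lower sideband (LSB) = fc - [fm_high, fm_low] = 4800 - [9, 5] = [4791, 4795] kHz
Total occupied spectrum: 4791 kHz to 4809 kHz (plus carrier at 4800 kHz)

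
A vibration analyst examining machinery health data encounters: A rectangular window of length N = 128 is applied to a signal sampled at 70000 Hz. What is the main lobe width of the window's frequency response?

For a rectangular window of length N,
the main lobe width in frequency is 2*f_s/N.
= 2*70000/128 = 4375/4 Hz
This determines the minimum frequency separation for resolving two sinusoids.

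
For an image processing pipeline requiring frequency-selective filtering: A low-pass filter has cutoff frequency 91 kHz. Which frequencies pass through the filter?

A low-pass filter passes all frequencies below the cutoff frequency 91 kHz and attenuates higher frequencies.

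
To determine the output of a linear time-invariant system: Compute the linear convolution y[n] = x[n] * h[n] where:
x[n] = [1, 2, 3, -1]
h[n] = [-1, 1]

y[n] = sum_k x[k]*h[n-k]. Output length = len(x) + len(h) - 1 = 4 + 2 - 1 = 5.
y[0] = 1*-1 = -1
y[1] = 2*-1 + 1*1 = -1
y[2] = 3*-1 + 2*1 = -1
y[3] = -1*-1 + 3*1 = 4
y[4] = -1*1 = -1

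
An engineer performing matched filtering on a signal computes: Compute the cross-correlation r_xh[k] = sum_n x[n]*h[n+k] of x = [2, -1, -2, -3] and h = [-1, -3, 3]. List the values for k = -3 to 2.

Both sequences indexed from 0 and zero outside their support.
Lags with overlap: k = -3 to 2.
  r_xh[-3] = x[3]*h[0] = 3
  r_xh[-2] = x[2]*h[0] + x[3]*h[1] = 11
  r_xh[-1] = x[1]*h[0] + x[2]*h[1] + x[3]*h[2] = -2
  r_xh[0] = x[0]*h[0] + x[1]*h[1] + x[2]*h[2] = -5
  r_xh[1] = x[0]*h[1] + x[1]*h[2] = -9
  r_xh[2] = x[0]*h[2] = 6
r_xh = [3, 11, -2, -5, -9, 6] (for k = -3, ..., 2)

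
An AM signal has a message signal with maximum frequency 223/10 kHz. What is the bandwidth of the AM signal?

In AM (double-sideband), the bandwidth is twice the message frequency.
BW = 2 * f_m = 2 * 223/10 kHz = 223/5 kHz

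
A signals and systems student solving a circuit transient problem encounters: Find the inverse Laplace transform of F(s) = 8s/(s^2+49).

Standard pair: s/(s^2+w^2) <-> cos(wt)*u(t)
With k=8, w=7: f(t) = 8*cos(7t)*u(t)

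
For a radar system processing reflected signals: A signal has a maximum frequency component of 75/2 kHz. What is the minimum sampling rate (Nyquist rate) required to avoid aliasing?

By the Nyquist-Shannon sampling theorem,
the minimum sampling rate (Nyquist rate) must be at least 2 * f_max.
Nyquist rate = 2 * 75/2 kHz = 75 kHz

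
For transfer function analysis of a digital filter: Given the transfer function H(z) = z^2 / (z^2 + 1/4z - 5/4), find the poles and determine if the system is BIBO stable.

Poles are roots of the denominator: z^2 + 1/4z - 5/4 = 0.
Quadratic formula: z = [-(1/4) +/- sqrt((1/4)^2 - 4*(-5/4))] / 2
Discriminant = 1/16 + 5 = 81/16; sqrt = 9/4.
z = (-1/4 +/- 9/4) / 2 => z = 1 or z = -5/4.
|p1| = 5/4, |p2| = 1.
For BIBO stability, all poles must lie inside the unit circle (|p| < 1).
System is UNSTABLE since at least one |p| >= 1.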